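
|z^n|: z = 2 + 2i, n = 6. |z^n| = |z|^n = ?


|z| = sqrt(4+4) = sqrt(8) = 2.8284
|z^6| = |z|^6 = (sqrt(8))^6 = 8^3 = 512

|z^6| = 512


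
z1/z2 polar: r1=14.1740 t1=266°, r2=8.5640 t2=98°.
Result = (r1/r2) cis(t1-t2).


r = 14.1740 / 8.5640 = 1.6551
theta = 266° - 98° = 168° = 168° (mod 360)

1.6551 cis(168°)


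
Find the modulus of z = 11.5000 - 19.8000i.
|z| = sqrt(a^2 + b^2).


|z| = sqrt(11.5^2 + (-19.8)^2) = sqrt(132.25 + 392.04) = sqrt(524.29) = 22.8974

|z| = 22.8974


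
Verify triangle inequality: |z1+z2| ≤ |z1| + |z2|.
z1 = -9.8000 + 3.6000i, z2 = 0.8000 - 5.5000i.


|z1| = sqrt((-9.8)^2 + 3.6^2) = sqrt(109) = 10.4403
|z2| = sqrt(0.8^2 + (-5.5)^2) = sqrt(30.89) = 5.5579
z1+z2 = -9.0000 - 1.9000i
|z1+z2| = sqrt(84.61) = 9.1984
|z1|+|z2| = 10.4403 + 5.5579 = 15.9982

|z1+z2| = 9.1984 ≤ |z1|+|z2| = 15.9982 (verified)


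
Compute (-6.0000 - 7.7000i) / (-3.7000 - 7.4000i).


Conjugate of z2 = -3.7000 + 7.4000i
Numerator: (-6.0000 - 7.7000i)(-3.7000 + 7.4000i) = 79.1800 - 15.9100i
Denominator: (-3.7)^2 + (-7.4)^2 = 68.45
Result = (79.1800 - 15.9100i)/68.45

1.1568 - 0.2324i


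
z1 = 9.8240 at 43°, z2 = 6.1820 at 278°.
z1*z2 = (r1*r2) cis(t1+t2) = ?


r = 9.8240 * 6.1820 = 60.7320
theta = 43° + 278° = 321° = 321° (mod 360)

60.7320 cis(321°)


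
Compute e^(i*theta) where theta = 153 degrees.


cos(153°) = -0.8910
sin(153°) = 0.4540

e^(i*153°) = -0.8910 + 0.4540i


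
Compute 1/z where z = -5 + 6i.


|z|^2 = 25+36 = 61
1/z = (-5 - 6i)/61

1/z = -0.0820 - 0.0984i


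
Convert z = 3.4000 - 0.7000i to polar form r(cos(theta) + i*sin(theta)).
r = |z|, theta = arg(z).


r = sqrt(11.56+0.49) = sqrt(12.05) = 3.4713
theta = atan2(-0.7, 3.4) = -11.6336 degrees

r = 3.4713, theta = -11.6336 degrees


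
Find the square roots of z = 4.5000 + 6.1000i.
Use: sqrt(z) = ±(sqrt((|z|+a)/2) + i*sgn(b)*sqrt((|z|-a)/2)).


|z| = sqrt(20.25+37.21) = 7.5802
sqrt((|z|+a)/2) = sqrt((7.5802+4.5)/2) = sqrt(6.0401) = 2.4577
sqrt((|z|-a)/2) = sqrt((7.5802-4.5)/2) = sqrt(1.5401) = 1.2410

±(2.4577 + 1.2410i) i.e. 2.4577 + 1.2410i and -2.4577 - 1.2410i


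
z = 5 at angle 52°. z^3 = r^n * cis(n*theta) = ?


r^3 = 5^3 = 125
n*theta = 3*52° = 156° = 156° (mod 360)
a = 125*cos(156°) = -114.1932
b = 125*sin(156°) = 50.8421

125 cis(156°) = -114.1932 + 50.8421i


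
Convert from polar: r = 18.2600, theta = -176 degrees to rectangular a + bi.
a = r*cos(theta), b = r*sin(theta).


a = 18.2600*cos(-176°) = 18.2600*(-0.997564) = -18.2155
b = 18.2600*sin(-176°) = 18.2600*(-0.06976) = -1.2738

-18.2155 - 1.2738i


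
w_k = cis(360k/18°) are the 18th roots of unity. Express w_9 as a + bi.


Angle = 360*9/18 = 180°
a = cos(180°) = -1.0000
b = sin(180°) = 0

-1.0000 + 0i


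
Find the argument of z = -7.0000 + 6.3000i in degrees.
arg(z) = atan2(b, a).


Re = -7, Im = 6.3
arg = atan2(6.3, -7) = 138.0128 degrees

arg(z) = 138.0128 degrees


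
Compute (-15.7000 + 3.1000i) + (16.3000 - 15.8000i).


Real: -15.7 + 16.3 = 0.6
Imag: 3.1 - 15.8 = -12.7

0.6000 - 12.7000i


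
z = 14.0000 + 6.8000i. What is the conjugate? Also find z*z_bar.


z_bar = 14.0000 - 6.8000i
z*z_bar = 14^2 + 6.8^2 = 196 + 46.24 = 242.24

z_bar = 14.0000 - 6.8000i, z*z_bar = 242.24


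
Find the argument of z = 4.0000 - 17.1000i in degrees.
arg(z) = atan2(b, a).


Re = 4, Im = -17.1
arg = atan2(-17.1, 4) = -76.8342 degrees

arg(z) = -76.8342 degrees


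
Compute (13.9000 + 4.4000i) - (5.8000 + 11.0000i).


Real: 13.9 - 5.8 = 8.1
Imag: 4.4 - 11 = -6.6

8.1000 - 6.6000i


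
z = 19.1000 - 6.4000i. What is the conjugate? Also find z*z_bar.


z_bar = 19.1000 + 6.4000i
z*z_bar = 19.1^2 + (-6.4)^2 = 364.81 + 40.96 = 405.77

z_bar = 19.1000 + 6.4000i, z*z_bar = 405.77


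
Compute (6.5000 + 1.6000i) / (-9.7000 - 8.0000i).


Conjugate of z2 = -9.7000 + 8.0000i
Numerator: (6.5000 + 1.6000i)(-9.7000 + 8.0000i) = -75.8500 + 36.4800i
Denominator: (-9.7)^2 + (-8)^2 = 158.09
Result = (-75.8500 + 36.4800i)/158.09

-0.4798 + 0.2308i


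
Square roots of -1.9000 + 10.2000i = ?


|z| = sqrt(3.61+104.04) = 10.3755
sqrt((|z|+a)/2) = sqrt((10.3755+(-1.9))/2) = sqrt(4.2377) = 2.0586
sqrt((|z|-a)/2) = sqrt((10.3755-(-1.9))/2) = sqrt(6.1377) = 2.4774

±(2.0586 + 2.4774i) i.e. 2.0586 + 2.4774i and -2.0586 - 2.4774i


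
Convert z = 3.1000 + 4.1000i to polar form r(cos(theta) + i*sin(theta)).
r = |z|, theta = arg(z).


r = sqrt(9.61+16.81) = sqrt(26.42) = 5.1400
theta = atan2(4.1, 3.1) = 52.9072 degrees

r = 5.1400, theta = 52.9072 degrees


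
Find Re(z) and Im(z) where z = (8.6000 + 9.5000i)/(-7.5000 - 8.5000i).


Multiply by conjugate: (8.6000 + 9.5000i)(-7.5000 + 8.5000i) / ((-7.5)^2 + (-8.5)^2)
Numerator real = 8.6*(-7.5) + 9.5*(-8.5) = -145.25
Numerator imag = 9.5*(-7.5) - 8.6*(-8.5) = 1.85
Denominator = 128.5
Re(z) = -145.25/128.5 = -1.1304
Im(z) = 1.85/128.5 = 0.0144

Re(z) = -1.1304, Im(z) = 0.0144


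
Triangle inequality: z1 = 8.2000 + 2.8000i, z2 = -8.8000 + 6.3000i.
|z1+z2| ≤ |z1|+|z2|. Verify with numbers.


|z1| = sqrt(8.2^2 + 2.8^2) = sqrt(75.08) = 8.6649
|z2| = sqrt((-8.8)^2 + 6.3^2) = sqrt(117.13) = 10.8227
z1+z2 = -0.6000 + 9.1000i
|z1+z2| = sqrt(83.17) = 9.1198
|z1|+|z2| = 8.6649 + 10.8227 = 19.4876

|z1+z2| = 9.1198 ≤ |z1|+|z2| = 19.4876 (verified)


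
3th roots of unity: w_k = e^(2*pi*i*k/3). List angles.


The 3th roots of unity are cis(360k/3°) for k=0..2
Angle step = 360/3 = 120°
Primitive root: cis(120°)
Primitive root = -0.5000 + 0.8660i

3 roots at angles: 0°, 120°, 240°


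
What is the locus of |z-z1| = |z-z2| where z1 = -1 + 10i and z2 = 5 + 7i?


Equal distances means the locus is the perpendicular bisector of z1 and z2.
Midpoint = ((-1+5)/2, (10+7)/2) = (2.0000, 8.5000)

Perpendicular bisector through (2.0000, 8.5000)


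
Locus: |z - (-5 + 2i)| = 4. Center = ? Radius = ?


|z - z0| = r is a circle with center z0 and radius r.
Center = (-5, 2), radius = 4

Circle with center (-5, 2) and radius 4


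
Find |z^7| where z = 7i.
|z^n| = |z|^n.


|z| = sqrt(0+49) = sqrt(49) = 7
|z^7| = |z|^7 = 7^7 = 823543

|z^7| = 823543


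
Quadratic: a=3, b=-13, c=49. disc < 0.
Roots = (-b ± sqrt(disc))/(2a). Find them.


disc = (-13)^2 - 4*3*49 = 169 - 588 = -419
sqrt(|disc|) = sqrt(419) = 20.4695
Real part = 13/(2*3) = 2.1667
Imag part = 20.4695/(2*3) = 3.4116

2.1667 ± 3.4116i


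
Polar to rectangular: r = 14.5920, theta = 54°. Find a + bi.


a = 14.5920*cos(54°) = 14.5920*0.58779 = 8.5770
b = 14.5920*sin(54°) = 14.5920*0.80902 = 11.8052

8.5770 + 11.8052i


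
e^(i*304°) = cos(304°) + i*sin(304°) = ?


cos(304°) = 0.5592
sin(304°) = -0.8290

e^(i*304°) = 0.5592 - 0.8290i


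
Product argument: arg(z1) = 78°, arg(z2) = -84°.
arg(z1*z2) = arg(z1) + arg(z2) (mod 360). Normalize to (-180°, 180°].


arg(z1*z2) = 78° - 84° = -6°
Normalized to (-180°, 180°]: -6°

-6°


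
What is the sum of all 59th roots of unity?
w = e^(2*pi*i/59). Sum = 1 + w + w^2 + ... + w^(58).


The sum of all 59th roots of unity is 0.
Geometric series: (1 - w^59)/(1 - w) = (1-1)/(1-w) = 0 since w^59 = 1, w ≠ 1.
Alternatively: coefficient of z^58 in z^59 - 1 is 0.

0


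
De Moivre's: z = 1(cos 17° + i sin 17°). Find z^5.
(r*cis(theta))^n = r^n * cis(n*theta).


r^5 = 1^5 = 1
n*theta = 5*17° = 85° = 85° (mod 360)
a = 1*cos(85°) = 0.0872
b = 1*sin(85°) = 0.9962

1 cis(85°) = 0.0872 + 0.9962i


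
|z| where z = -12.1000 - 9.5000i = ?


|z| = sqrt((-12.1)^2 + (-9.5)^2) = sqrt(146.41 + 90.25) = sqrt(236.66) = 15.3838

|z| = 15.3838


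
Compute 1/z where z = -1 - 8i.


|z|^2 = 1+64 = 65
1/z = (-1 + 8i)/65

1/z = -0.0154 + 0.1231i


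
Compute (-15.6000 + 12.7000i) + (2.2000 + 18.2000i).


Real: -15.6 + 2.2 = -13.4
Imag: 12.7 + 18.2 = 30.9

-13.4000 + 30.9000i


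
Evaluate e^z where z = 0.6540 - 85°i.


e^0.6540 = 1.9232
cos(-85°) = 0.08716
sin(-85°) = -0.9962
Real = 1.9232*0.08716 = 0.1676
Imag = 1.9232*(-0.9962) = -1.9159

0.1676 - 1.9159i


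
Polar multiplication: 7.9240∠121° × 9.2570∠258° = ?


r = 7.9240 * 9.2570 = 73.3525
theta = 121° + 258° = 379° = 19° (mod 360)

73.3525 cis(19°)


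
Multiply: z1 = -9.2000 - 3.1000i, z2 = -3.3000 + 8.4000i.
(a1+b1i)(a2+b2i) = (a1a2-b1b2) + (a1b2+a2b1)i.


Real = -9.2*(-3.3) - (-3.1)*8.4 = 30.36 - (-26.04) = 56.4
Imag = -9.2*8.4 - (3.3)*(-3.1) = -77.28 + 10.23 = -67.05

56.4000 - 67.0500i


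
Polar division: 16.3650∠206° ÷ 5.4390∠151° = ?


r = 16.3650 / 5.4390 = 3.0088
theta = 206° - 151° = 55° = 55° (mod 360)

3.0088 cis(55°)


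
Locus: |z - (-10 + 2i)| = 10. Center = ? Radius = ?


|z - z0| = r is a circle with center z0 and radius r.
Center = (-10, 2), radius = 10

Circle with center (-10, 2) and radius 10


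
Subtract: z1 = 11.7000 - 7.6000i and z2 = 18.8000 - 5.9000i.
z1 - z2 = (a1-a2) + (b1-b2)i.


Real: 11.7 - 18.8 = -7.1
Imag: -7.6 + 5.9 = -1.7

-7.1000 - 1.7000i


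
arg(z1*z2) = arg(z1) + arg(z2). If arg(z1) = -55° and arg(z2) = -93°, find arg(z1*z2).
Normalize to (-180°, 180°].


arg(z1*z2) = -55° - 93° = -148°
Normalized to (-180°, 180°]: -148°

-148°


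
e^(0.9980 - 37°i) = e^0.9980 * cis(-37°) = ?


e^0.9980 = 2.7129
cos(-37°) = 0.79864
sin(-37°) = -0.6018
Real = 2.7129*0.79864 = 2.1666
Imag = 2.7129*(-0.6018) = -1.6326

2.1666 - 1.6326i


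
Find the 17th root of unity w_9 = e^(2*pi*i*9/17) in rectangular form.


Angle = 360*9/17 = 190.5882°
a = cos(190.5882°) = -0.9830
b = sin(190.5882°) = -0.1837

-0.9830 - 0.1837i


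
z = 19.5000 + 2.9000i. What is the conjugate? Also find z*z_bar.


z_bar = 19.5000 - 2.9000i
z*z_bar = 19.5^2 + 2.9^2 = 380.25 + 8.41 = 388.66

z_bar = 19.5000 - 2.9000i, z*z_bar = 388.66


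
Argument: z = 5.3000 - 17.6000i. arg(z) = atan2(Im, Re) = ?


Re = 5.3, Im = -17.6
arg = atan2(-17.6, 5.3) = -73.2410 degrees

arg(z) = -73.2410 degrees


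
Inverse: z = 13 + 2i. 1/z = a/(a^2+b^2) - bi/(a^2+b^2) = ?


|z|^2 = 169+4 = 173
1/z = (13 - 2i)/173

1/z = 0.0751 - 0.0116i


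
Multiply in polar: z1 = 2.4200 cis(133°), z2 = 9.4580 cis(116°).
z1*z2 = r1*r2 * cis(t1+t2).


r = 2.4200 * 9.4580 = 22.8884
theta = 133° + 116° = 249° = 249° (mod 360)

22.8884 cis(249°)


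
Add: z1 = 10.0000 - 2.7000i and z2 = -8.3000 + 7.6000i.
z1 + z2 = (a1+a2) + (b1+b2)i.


Real: 10 - 8.3 = 1.7
Imag: -2.7 + 7.6 = 4.9

1.7000 + 4.9000i


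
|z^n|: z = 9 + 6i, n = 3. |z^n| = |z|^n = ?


|z| = sqrt(81+36) = sqrt(117) = 10.8167
|z^3| = |z|^3 = (sqrt(117))^3 = 117*sqrt(117)

|z^3| = 117*sqrt(117) ≈ 1265.5485


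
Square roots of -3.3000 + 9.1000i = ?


|z| = sqrt(10.89+82.81) = 9.6799
sqrt((|z|+a)/2) = sqrt((9.6799+(-3.3))/2) = sqrt(3.1899) = 1.7860
sqrt((|z|-a)/2) = sqrt((9.6799-(-3.3))/2) = sqrt(6.4899) = 2.5475

±(1.7860 + 2.5475i) i.e. 1.7860 + 2.5475i and -1.7860 - 2.5475i


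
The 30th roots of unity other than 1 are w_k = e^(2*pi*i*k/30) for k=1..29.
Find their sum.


With w = e^(2*pi*i/30), all 30 of the 30th roots of unity w^0 = 1, w, ..., w^(29) sum to 0: 1 + w + ... + w^(29) = (1 - w^30)/(1 - w) = 0 since w^30 = 1, w ≠ 1.
Removing the root 1: w + w^2 + ... + w^(29) = 0 - 1 = -1

Sum = -1


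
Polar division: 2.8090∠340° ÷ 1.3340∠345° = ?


r = 2.8090 / 1.3340 = 2.1057
theta = 340° - 345° = -5° = 355° (mod 360)

2.1057 cis(355°)


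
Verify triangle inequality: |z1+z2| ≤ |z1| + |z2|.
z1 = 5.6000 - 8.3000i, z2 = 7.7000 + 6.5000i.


|z1| = sqrt(5.6^2 + (-8.3)^2) = sqrt(100.25) = 10.0125
|z2| = sqrt(7.7^2 + 6.5^2) = sqrt(101.54) = 10.0767
z1+z2 = 13.3000 - 1.8000i
|z1+z2| = sqrt(180.13) = 13.4213
|z1|+|z2| = 10.0125 + 10.0767 = 20.0892

|z1+z2| = 13.4213 ≤ |z1|+|z2| = 20.0892 (verified)


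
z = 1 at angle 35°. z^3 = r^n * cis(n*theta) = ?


r^3 = 1^3 = 1
n*theta = 3*35° = 105° = 105° (mod 360)
a = 1*cos(105°) = -0.2588
b = 1*sin(105°) = 0.9659

1 cis(105°) = -0.2588 + 0.9659i


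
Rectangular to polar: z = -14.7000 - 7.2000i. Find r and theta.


r = sqrt(216.09+51.84) = sqrt(267.93) = 16.3686
theta = atan2(-7.2, -14.7) = -153.9046 degrees

r = 16.3686, theta = -153.9046 degrees


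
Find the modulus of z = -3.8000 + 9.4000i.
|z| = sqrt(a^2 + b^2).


|z| = sqrt((-3.8)^2 + 9.4^2) = sqrt(14.44 + 88.36) = sqrt(102.8) = 10.1390

|z| = 10.1390


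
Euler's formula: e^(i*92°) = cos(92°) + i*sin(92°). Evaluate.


cos(92°) = -0.0349
sin(92°) = 0.9994

e^(i*92°) = -0.0349 + 0.9994i


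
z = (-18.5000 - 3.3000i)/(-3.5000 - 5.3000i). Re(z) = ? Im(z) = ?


Multiply by conjugate: (-18.5000 - 3.3000i)(-3.5000 + 5.3000i) / ((-3.5)^2 + (-5.3)^2)
Numerator real = -18.5*(-3.5) - (3.3)*(-5.3) = 82.24
Numerator imag = -3.3*(-3.5) - (-18.5)*(-5.3) = -86.5
Denominator = 40.34
Re(z) = 82.24/40.34 = 2.0387
Im(z) = -86.5/40.34 = -2.1443

Re(z) = 2.0387, Im(z) = -2.1443


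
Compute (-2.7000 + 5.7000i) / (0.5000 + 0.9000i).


Conjugate of z2 = 0.5000 - 0.9000i
Numerator: (-2.7000 + 5.7000i)(0.5000 - 0.9000i) = 3.7800 + 5.2800i
Denominator: 0.5^2 + 0.9^2 = 1.06
Result = (3.7800 + 5.2800i)/1.06

3.5660 + 4.9811i


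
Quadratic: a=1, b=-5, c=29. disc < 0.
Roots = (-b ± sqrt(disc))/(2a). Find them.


disc = (-5)^2 - 4*1*29 = 25 - 116 = -91
sqrt(|disc|) = sqrt(91) = 9.5394
Real part = 5/(2*1) = 2.5000
Imag part = 9.5394/(2*1) = 4.7697

2.5000 ± 4.7697i


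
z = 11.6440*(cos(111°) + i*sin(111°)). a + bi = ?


a = 11.6440*cos(111°) = 11.6440*(-0.358368) = -4.1728
b = 11.6440*sin(111°) = 11.6440*0.93358 = 10.8706

-4.1728 + 10.8706i


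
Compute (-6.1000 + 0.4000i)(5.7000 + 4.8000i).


Real = -6.1*5.7 - 0.4*4.8 = -34.77 - 1.92 = -36.69
Imag = -6.1*4.8 + 5.7*0.4 = -29.28 + 2.28 = -27

-36.6900 - 27.0000i


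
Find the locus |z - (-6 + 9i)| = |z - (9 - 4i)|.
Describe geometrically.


Equal distances means the locus is the perpendicular bisector of z1 and z2.
Midpoint = ((-6+9)/2, (9+(-4))/2) = (1.5000, 2.5000)

Perpendicular bisector through (1.5000, 2.5000)


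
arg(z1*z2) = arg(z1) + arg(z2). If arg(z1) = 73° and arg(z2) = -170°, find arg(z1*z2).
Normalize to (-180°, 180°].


arg(z1*z2) = 73° - 170° = -97°
Normalized to (-180°, 180°]: -97°

-97°


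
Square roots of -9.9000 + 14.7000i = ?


|z| = sqrt(98.01+216.09) = 17.7229
sqrt((|z|+a)/2) = sqrt((17.7229+(-9.9))/2) = sqrt(3.9114) = 1.9777
sqrt((|z|-a)/2) = sqrt((17.7229-(-9.9))/2) = sqrt(13.8114) = 3.7164

±(1.9777 + 3.7164i) i.e. 1.9777 + 3.7164i and -1.9777 - 3.7164i


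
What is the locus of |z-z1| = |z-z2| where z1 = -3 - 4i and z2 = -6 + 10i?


Equal distances means the locus is the perpendicular bisector of z1 and z2.
Midpoint = ((-3+(-6))/2, (-4+10)/2) = (-4.5000, 3.0000)

Perpendicular bisector through (-4.5000, 3.0000)


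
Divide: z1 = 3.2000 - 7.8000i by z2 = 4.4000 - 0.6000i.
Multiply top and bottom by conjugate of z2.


Conjugate of z2 = 4.4000 + 0.6000i
Numerator: (3.2000 - 7.8000i)(4.4000 + 0.6000i) = 18.7600 - 32.4000i
Denominator: 4.4^2 + (-0.6)^2 = 19.72
Result = (18.7600 - 32.4000i)/19.72

0.9513 - 1.6430i


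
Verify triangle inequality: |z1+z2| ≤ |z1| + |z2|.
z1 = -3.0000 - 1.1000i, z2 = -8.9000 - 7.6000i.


|z1| = sqrt((-3)^2 + (-1.1)^2) = sqrt(10.21) = 3.1953
|z2| = sqrt((-8.9)^2 + (-7.6)^2) = sqrt(136.97) = 11.7034
z1+z2 = -11.9000 - 8.7000i
|z1+z2| = sqrt(217.3) = 14.7411
|z1|+|z2| = 3.1953 + 11.7034 = 14.8987

|z1+z2| = 14.7411 ≤ |z1|+|z2| = 14.8987 (verified)


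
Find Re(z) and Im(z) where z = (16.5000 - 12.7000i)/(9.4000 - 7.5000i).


Multiply by conjugate: (16.5000 - 12.7000i)(9.4000 + 7.5000i) / (9.4^2 + (-7.5)^2)
Numerator real = 16.5*9.4 - (12.7)*(-7.5) = 250.35
Numerator imag = -12.7*9.4 - 16.5*(-7.5) = 4.37
Denominator = 144.61
Re(z) = 250.35/144.61 = 1.7312
Im(z) = 4.37/144.61 = 0.0302

Re(z) = 1.7312, Im(z) = 0.0302


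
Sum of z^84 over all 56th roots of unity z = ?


The roots are w_k = w^k with w = e^(2*pi*i/56), and (w^k)^84 = (w^84)^k.
So S = 1 + u + u^2 + ... + u^(55) with u = w^84.
84 = 1*56 + 28, so 84 is not a multiple of 56: u = (w^56)^1 * w^28 = w^28 ≠ 1 (w is a primitive 56th root), while u^56 = (w^56)^84 = 1.
Geometric series: S = (1 - u^56)/(1 - u) = (1 - 1)/(1 - u) = 0

S = 0


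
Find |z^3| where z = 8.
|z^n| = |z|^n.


|z| = sqrt(64+0) = sqrt(64) = 8
|z^3| = |z|^3 = 8^3 = 512

|z^3| = 512


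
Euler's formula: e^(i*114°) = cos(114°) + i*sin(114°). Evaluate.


cos(114°) = -0.4067
sin(114°) = 0.9135

e^(i*114°) = -0.4067 + 0.9135i


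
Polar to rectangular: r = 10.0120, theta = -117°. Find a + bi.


a = 10.0120*cos(-117°) = 10.0120*(-0.454) = -4.5454
b = 10.0120*sin(-117°) = 10.0120*(-0.89101) = -8.9208

-4.5454 - 8.9208i


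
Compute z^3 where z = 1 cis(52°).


r^3 = 1^3 = 1
n*theta = 3*52° = 156° = 156° (mod 360)
a = 1*cos(156°) = -0.9135
b = 1*sin(156°) = 0.4067

1 cis(156°) = -0.9135 + 0.4067i


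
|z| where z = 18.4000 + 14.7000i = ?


|z| = sqrt(18.4^2 + 14.7^2) = sqrt(338.56 + 216.09) = sqrt(554.65) = 23.5510

|z| = 23.5510


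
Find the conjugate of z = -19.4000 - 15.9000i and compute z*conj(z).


z_bar = -19.4000 + 15.9000i
z*z_bar = (-19.4)^2 + (-15.9)^2 = 376.36 + 252.81 = 629.17

z_bar = -19.4000 + 15.9000i, z*z_bar = 629.17


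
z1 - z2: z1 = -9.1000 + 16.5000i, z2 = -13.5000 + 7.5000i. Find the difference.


Real: -9.1 + 13.5 = 4.4
Imag: 16.5 - 7.5 = 9

4.4000 + 9.0000i


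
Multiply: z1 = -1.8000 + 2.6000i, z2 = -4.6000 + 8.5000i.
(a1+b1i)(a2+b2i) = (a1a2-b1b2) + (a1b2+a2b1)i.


Real = -1.8*(-4.6) - 2.6*8.5 = 8.28 - 22.1 = -13.82
Imag = -1.8*8.5 - (4.6)*2.6 = -15.3 - (11.96) = -27.26

-13.8200 - 27.2600i


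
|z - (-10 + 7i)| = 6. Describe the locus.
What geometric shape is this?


|z - z0| = r is a circle with center z0 and radius r.
Center = (-10, 7), radius = 6

Circle with center (-10, 7) and radius 6


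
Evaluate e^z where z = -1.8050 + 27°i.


e^-1.8050 = 0.16447
cos(27°) = 0.891
sin(27°) = 0.454
Real = 0.16447*0.891 = 0.1465
Imag = 0.16447*0.454 = 0.0747

0.1465 + 0.0747i


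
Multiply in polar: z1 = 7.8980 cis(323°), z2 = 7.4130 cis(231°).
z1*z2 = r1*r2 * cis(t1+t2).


r = 7.8980 * 7.4130 = 58.5479
theta = 323° + 231° = 554° = 194° (mod 360)

58.5479 cis(194°)


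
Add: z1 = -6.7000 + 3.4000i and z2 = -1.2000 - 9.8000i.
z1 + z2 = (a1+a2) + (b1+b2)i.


Real: -6.7 - 1.2 = -7.9
Imag: 3.4 - 9.8 = -6.4

-7.9000 - 6.4000i


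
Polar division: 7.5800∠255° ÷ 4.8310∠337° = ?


r = 7.5800 / 4.8310 = 1.5690
theta = 255° - 337° = -82° = 278° (mod 360)

1.5690 cis(278°)


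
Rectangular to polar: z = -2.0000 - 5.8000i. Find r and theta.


r = sqrt(4+33.64) = sqrt(37.64) = 6.1351
theta = atan2(-5.8, -2) = -109.0256 degrees

r = 6.1351, theta = -109.0256 degrees


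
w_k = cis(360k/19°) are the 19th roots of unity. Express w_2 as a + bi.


Angle = 360*2/19 = 37.8947°
a = cos(37.8947°) = 0.7891
b = sin(37.8947°) = 0.6142

0.7891 + 0.6142i


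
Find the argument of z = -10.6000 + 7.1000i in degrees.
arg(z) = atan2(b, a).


Re = -10.6, Im = 7.1
arg = atan2(7.1, -10.6) = 146.1854 degrees

arg(z) = 146.1854 degrees


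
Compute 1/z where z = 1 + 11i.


|z|^2 = 1+121 = 122
1/z = (1 - 11i)/122

1/z = 0.0082 - 0.0902i


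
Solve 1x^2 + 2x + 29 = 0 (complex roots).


disc = 2^2 - 4*1*29 = 4 - 116 = -112
sqrt(|disc|) = sqrt(112) = 10.5830
Real part = -2/(2*1) = -1.0000
Imag part = 10.5830/(2*1) = 5.2915

-1.0000 ± 5.2915i


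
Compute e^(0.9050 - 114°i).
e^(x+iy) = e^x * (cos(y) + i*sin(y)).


e^0.9050 = 2.4719
cos(-114°) = -0.40674
sin(-114°) = -0.91355
Real = 2.4719*(-0.40674) = -1.0054
Imag = 2.4719*(-0.91355) = -2.2582

-1.0054 - 2.2582i


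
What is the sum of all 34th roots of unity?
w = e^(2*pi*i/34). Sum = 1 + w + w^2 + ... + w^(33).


The sum of all 34th roots of unity is 0.
Geometric series: (1 - w^34)/(1 - w) = (1-1)/(1-w) = 0 since w^34 = 1, w ≠ 1.
Alternatively: coefficient of z^33 in z^34 - 1 is 0.

0


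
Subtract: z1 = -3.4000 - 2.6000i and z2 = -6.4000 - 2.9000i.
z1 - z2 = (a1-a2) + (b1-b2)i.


Real: -3.4 + 6.4 = 3
Imag: -2.6 + 2.9 = 0.3

3.0000 + 0.3000i


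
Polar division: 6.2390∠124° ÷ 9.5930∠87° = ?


r = 6.2390 / 9.5930 = 0.6504
theta = 124° - 87° = 37° = 37° (mod 360)

0.6504 cis(37°)


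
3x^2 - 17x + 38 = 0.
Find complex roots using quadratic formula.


disc = (-17)^2 - 4*3*38 = 289 - 456 = -167
sqrt(|disc|) = sqrt(167) = 12.9228
Real part = 17/(2*3) = 2.8333
Imag part = 12.9228/(2*3) = 2.1538

2.8333 ± 2.1538i


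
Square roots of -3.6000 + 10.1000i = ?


|z| = sqrt(12.96+102.01) = 10.7224
sqrt((|z|+a)/2) = sqrt((10.7224+(-3.6))/2) = sqrt(3.5612) = 1.8871
sqrt((|z|-a)/2) = sqrt((10.7224-(-3.6))/2) = sqrt(7.1612) = 2.6760

±(1.8871 + 2.6760i) i.e. 1.8871 + 2.6760i and -1.8871 - 2.6760i


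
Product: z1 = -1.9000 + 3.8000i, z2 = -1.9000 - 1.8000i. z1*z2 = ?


Real = -1.9*(-1.9) - 3.8*(-1.8) = 3.61 - (-6.84) = 10.45
Imag = -1.9*(-1.8) - (1.9)*3.8 = 3.42 - (7.22) = -3.8

10.4500 - 3.8000i


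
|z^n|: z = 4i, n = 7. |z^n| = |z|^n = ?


|z| = sqrt(0+16) = sqrt(16) = 4
|z^7| = |z|^7 = 4^7 = 16384

|z^7| = 16384


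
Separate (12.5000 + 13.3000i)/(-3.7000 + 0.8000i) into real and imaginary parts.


Multiply by conjugate: (12.5000 + 13.3000i)(-3.7000 - 0.8000i) / ((-3.7)^2 + 0.8^2)
Numerator real = 12.5*(-3.7) + 13.3*0.8 = -35.61
Numerator imag = 13.3*(-3.7) - 12.5*0.8 = -59.21
Denominator = 14.33
Re(z) = -35.61/14.33 = -2.4850
Im(z) = -59.21/14.33 = -4.1319

Re(z) = -2.4850, Im(z) = -4.1319


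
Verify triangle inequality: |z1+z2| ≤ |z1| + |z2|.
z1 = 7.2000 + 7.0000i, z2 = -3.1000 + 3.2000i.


|z1| = sqrt(7.2^2 + 7^2) = sqrt(100.84) = 10.0419
|z2| = sqrt((-3.1)^2 + 3.2^2) = sqrt(19.85) = 4.4553
z1+z2 = 4.1000 + 10.2000i
|z1+z2| = sqrt(120.85) = 10.9932
|z1|+|z2| = 10.0419 + 4.4553 = 14.4972

|z1+z2| = 10.9932 ≤ |z1|+|z2| = 14.4972 (verified)


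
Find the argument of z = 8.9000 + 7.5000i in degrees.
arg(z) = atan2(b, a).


Re = 8.9, Im = 7.5
arg = atan2(7.5, 8.9) = 40.1207 degrees

arg(z) = 40.1207 degrees


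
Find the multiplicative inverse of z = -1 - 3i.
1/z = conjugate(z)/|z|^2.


|z|^2 = 1+9 = 10
1/z = (-1 + 3i)/10

1/z = -0.1000 + 0.3000i


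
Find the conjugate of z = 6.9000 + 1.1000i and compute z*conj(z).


z_bar = 6.9000 - 1.1000i
z*z_bar = 6.9^2 + 1.1^2 = 47.61 + 1.21 = 48.82

z_bar = 6.9000 - 1.1000i, z*z_bar = 48.82


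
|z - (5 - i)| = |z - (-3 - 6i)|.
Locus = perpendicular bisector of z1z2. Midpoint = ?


Equal distances means the locus is the perpendicular bisector of z1 and z2.
Midpoint = ((5+(-3))/2, (-1+(-6))/2) = (1.0000, -3.5000)

Perpendicular bisector through (1.0000, -3.5000)


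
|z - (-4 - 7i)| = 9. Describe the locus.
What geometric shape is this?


|z - z0| = r is a circle with center z0 and radius r.
Center = (-4, -7), radius = 9

Circle with center (-4, -7) and radius 9


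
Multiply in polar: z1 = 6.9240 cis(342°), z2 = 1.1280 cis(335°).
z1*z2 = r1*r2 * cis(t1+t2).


r = 6.9240 * 1.1280 = 7.8103
theta = 342° + 335° = 677° = 317° (mod 360)

7.8103 cis(317°)


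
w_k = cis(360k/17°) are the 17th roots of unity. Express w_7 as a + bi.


Angle = 360*7/17 = 148.2353°
a = cos(148.2353°) = -0.8502
b = sin(148.2353°) = 0.5264

-0.8502 + 0.5264i


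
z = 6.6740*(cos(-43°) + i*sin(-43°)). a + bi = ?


a = 6.6740*cos(-43°) = 6.6740*0.731354 = 4.8811
b = 6.6740*sin(-43°) = 6.6740*(-0.682) = -4.5517

4.8811 - 4.5517i


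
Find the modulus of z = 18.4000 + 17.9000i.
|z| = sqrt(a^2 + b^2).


|z| = sqrt(18.4^2 + 17.9^2) = sqrt(338.56 + 320.41) = sqrt(658.97) = 25.6704

|z| = 25.6704


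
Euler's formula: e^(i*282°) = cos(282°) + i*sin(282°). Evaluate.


cos(282°) = 0.2079
sin(282°) = -0.9781

e^(i*282°) = 0.2079 - 0.9781i


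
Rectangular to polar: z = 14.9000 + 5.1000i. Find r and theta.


r = sqrt(222.01+26.01) = sqrt(248.02) = 15.7487
theta = atan2(5.1, 14.9) = 18.8951 degrees

r = 15.7487, theta = 18.8951 degrees


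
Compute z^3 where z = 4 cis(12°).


r^3 = 4^3 = 64
n*theta = 3*12° = 36° = 36° (mod 360)
a = 64*cos(36°) = 51.7771
b = 64*sin(36°) = 37.6183

64 cis(36°) = 51.7771 + 37.6183i


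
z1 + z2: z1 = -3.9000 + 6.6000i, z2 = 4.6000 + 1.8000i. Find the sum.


Real: -3.9 + 4.6 = 0.7
Imag: 6.6 + 1.8 = 8.4

0.7000 + 8.4000i


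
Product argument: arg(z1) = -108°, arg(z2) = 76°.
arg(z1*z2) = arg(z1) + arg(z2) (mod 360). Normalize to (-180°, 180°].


arg(z1*z2) = -108° + 76° = -32°
Normalized to (-180°, 180°]: -32°

-32°


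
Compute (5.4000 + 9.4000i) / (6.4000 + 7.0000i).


Conjugate of z2 = 6.4000 - 7.0000i
Numerator: (5.4000 + 9.4000i)(6.4000 - 7.0000i) = 100.3600 + 22.3600i
Denominator: 6.4^2 + 7^2 = 89.96
Result = (100.3600 + 22.3600i)/89.96

1.1156 + 0.2486i


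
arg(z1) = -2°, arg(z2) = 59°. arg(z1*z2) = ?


arg(z1*z2) = -2° + 59° = 57°
Normalized to (-180°, 180°]: 57°

57°


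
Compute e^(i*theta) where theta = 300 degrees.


cos(300°) = 0.5000
sin(300°) = -0.8660

e^(i*300°) = 0.5000 - 0.8660i


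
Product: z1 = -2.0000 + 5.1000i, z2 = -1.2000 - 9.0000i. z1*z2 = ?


Real = -2*(-1.2) - 5.1*(-9) = 2.4 - (-45.9) = 48.3
Imag = -2*(-9) - (1.2)*5.1 = 18 - (6.12) = 11.88

48.3000 + 11.8800i


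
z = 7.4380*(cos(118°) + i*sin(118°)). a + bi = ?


a = 7.4380*cos(118°) = 7.4380*(-0.46947) = -3.4919
b = 7.4380*sin(118°) = 7.4380*0.88295 = 6.5674

-3.4919 + 6.5674i


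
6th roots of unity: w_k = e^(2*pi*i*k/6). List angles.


The 6th roots of unity are cis(360k/6°) for k=0..5
Angle step = 360/6 = 60°
Primitive root: cis(60°)
Primitive root = 0.5000 + 0.8660i

6 roots at angles: 0°, 60°, 120°, 180°, 240°, 300°


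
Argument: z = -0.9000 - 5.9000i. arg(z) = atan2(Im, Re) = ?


Re = -0.9, Im = -5.9
arg = atan2(-5.9, -0.9) = -98.6732 degrees

arg(z) = -98.6732 degrees


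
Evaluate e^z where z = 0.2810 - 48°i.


e^0.2810 = 1.3245
cos(-48°) = 0.6691
sin(-48°) = -0.74314
Real = 1.3245*0.6691 = 0.8862
Imag = 1.3245*(-0.74314) = -0.9843

0.8862 - 0.9843i


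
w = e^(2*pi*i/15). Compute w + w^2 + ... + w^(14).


With w = e^(2*pi*i/15), all 15 of the 15th roots of unity w^0 = 1, w, ..., w^(14) sum to 0: 1 + w + ... + w^(14) = (1 - w^15)/(1 - w) = 0 since w^15 = 1, w ≠ 1.
Removing the root 1: w + w^2 + ... + w^(14) = 0 - 1 = -1

Sum = -1


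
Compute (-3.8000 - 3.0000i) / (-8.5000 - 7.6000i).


Conjugate of z2 = -8.5000 + 7.6000i
Numerator: (-3.8000 - 3.0000i)(-8.5000 + 7.6000i) = 55.1000 - 3.3800i
Denominator: (-8.5)^2 + (-7.6)^2 = 130.01
Result = (55.1000 - 3.3800i)/130.01

0.4238 - 0.0260i


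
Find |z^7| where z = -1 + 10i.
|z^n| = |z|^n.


|z| = sqrt(1+100) = sqrt(101) = 10.0499
|z^7| = |z|^7 = (sqrt(101))^7 = 101^3 * sqrt(101) = 1030301*sqrt(101)

|z^7| = 1030301*sqrt(101) ≈ 10354396.9023


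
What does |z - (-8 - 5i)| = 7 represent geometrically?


|z - z0| = r is a circle with center z0 and radius r.
Center = (-8, -5), radius = 7

Circle with center (-8, -5) and radius 7


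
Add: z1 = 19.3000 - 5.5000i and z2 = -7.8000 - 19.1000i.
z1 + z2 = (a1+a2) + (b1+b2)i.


Real: 19.3 - 7.8 = 11.5
Imag: -5.5 - 19.1 = -24.6

11.5000 - 24.6000i


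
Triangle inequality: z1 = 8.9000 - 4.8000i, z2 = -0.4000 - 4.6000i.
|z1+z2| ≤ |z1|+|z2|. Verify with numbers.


|z1| = sqrt(8.9^2 + (-4.8)^2) = sqrt(102.25) = 10.1119
|z2| = sqrt((-0.4)^2 + (-4.6)^2) = sqrt(21.32) = 4.6174
z1+z2 = 8.5000 - 9.4000i
|z1+z2| = sqrt(160.61) = 12.6732
|z1|+|z2| = 10.1119 + 4.6174 = 14.7293

|z1+z2| = 12.6732 ≤ |z1|+|z2| = 14.7293 (verified)


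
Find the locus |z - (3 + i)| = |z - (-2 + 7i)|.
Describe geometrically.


Equal distances means the locus is the perpendicular bisector of z1 and z2.
Midpoint = ((3+(-2))/2, (1+7)/2) = (0.5000, 4.0000)

Perpendicular bisector through (0.5000, 4.0000)


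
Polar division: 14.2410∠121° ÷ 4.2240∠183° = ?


r = 14.2410 / 4.2240 = 3.3714
theta = 121° - 183° = -62° = 298° (mod 360)

3.3714 cis(298°)


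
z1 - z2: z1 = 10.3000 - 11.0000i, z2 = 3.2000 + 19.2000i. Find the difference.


Real: 10.3 - 3.2 = 7.1
Imag: -11 - 19.2 = -30.2

7.1000 - 30.2000i


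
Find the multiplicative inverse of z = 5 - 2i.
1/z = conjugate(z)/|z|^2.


|z|^2 = 25+4 = 29
1/z = (5 + 2i)/29

1/z = 0.1724 + 0.0690i


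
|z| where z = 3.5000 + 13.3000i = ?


|z| = sqrt(3.5^2 + 13.3^2) = sqrt(12.25 + 176.89) = sqrt(189.14) = 13.7528

|z| = 13.7528


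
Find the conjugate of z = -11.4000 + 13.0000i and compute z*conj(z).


z_bar = -11.4000 - 13.0000i
z*z_bar = (-11.4)^2 + 13^2 = 129.96 + 169 = 298.96

z_bar = -11.4000 - 13.0000i, z*z_bar = 298.96


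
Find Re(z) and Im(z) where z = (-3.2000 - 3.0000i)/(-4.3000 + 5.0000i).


Multiply by conjugate: (-3.2000 - 3.0000i)(-4.3000 - 5.0000i) / ((-4.3)^2 + 5^2)
Numerator real = -3.2*(-4.3) - (3)*5 = -1.24
Numerator imag = -3*(-4.3) - (-3.2)*5 = 28.9
Denominator = 43.49
Re(z) = -1.24/43.49 = -0.0285
Im(z) = 28.9/43.49 = 0.6645

Re(z) = -0.0285, Im(z) = 0.6645


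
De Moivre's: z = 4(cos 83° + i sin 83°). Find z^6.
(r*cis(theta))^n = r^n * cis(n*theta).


r^6 = 4^6 = 4096
n*theta = 6*83° = 498° = 138° (mod 360)
a = 4096*cos(138°) = -3043.9212
b = 4096*sin(138°) = 2740.7590

4096 cis(138°) = -3043.9212 + 2740.7590i


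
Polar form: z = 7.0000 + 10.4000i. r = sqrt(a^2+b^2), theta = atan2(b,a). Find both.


r = sqrt(49+108.16) = sqrt(157.16) = 12.5363
theta = atan2(10.4, 7) = 56.0564 degrees

r = 12.5363, theta = 56.0564 degrees


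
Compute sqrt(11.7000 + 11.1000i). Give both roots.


|z| = sqrt(136.89+123.21) = 16.1276
sqrt((|z|+a)/2) = sqrt((16.1276+11.7)/2) = sqrt(13.9138) = 3.7301
sqrt((|z|-a)/2) = sqrt((16.1276-11.7)/2) = sqrt(2.2138) = 1.4879

±(3.7301 + 1.4879i) i.e. 3.7301 + 1.4879i and -3.7301 - 1.4879i


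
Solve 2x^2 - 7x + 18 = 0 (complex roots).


disc = (-7)^2 - 4*2*18 = 49 - 144 = -95
sqrt(|disc|) = sqrt(95) = 9.7468
Real part = 7/(2*2) = 1.7500
Imag part = 9.7468/(2*2) = 2.4367

1.7500 ± 2.4367i


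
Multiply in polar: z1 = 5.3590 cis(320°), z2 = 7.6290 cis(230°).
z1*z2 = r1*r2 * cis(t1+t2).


r = 5.3590 * 7.6290 = 40.8838
theta = 320° + 230° = 550° = 190° (mod 360)

40.8838 cis(190°)


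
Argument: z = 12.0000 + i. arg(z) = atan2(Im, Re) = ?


Re = 12, Im = 1
arg = atan2(1, 12) = 4.7636 degrees

arg(z) = 4.7636 degrees


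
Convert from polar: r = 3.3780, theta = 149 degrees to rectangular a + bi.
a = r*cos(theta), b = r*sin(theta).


a = 3.3780*cos(149°) = 3.3780*(-0.85717) = -2.8955
b = 3.3780*sin(149°) = 3.3780*0.51504 = 1.7398

-2.8955 + 1.7398i


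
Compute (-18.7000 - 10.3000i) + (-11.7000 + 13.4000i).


Real: -18.7 - 11.7 = -30.4
Imag: -10.3 + 13.4 = 3.1

-30.4000 + 3.1000i


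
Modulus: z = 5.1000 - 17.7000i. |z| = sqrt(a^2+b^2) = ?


|z| = sqrt(5.1^2 + (-17.7)^2) = sqrt(26.01 + 313.29) = sqrt(339.3) = 18.4201

|z| = 18.4201


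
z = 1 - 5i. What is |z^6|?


|z| = sqrt(1+25) = sqrt(26) = 5.0990
|z^6| = |z|^6 = (sqrt(26))^6 = 26^3 = 17576

|z^6| = 17576


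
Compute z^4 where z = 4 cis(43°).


r^4 = 4^4 = 256
n*theta = 4*43° = 172° = 172° (mod 360)
a = 256*cos(172°) = -253.5086
b = 256*sin(172°) = 35.6283

256 cis(172°) = -253.5086 + 35.6283i


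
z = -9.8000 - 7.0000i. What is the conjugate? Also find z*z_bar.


z_bar = -9.8000 + 7.0000i
z*z_bar = (-9.8)^2 + (-7)^2 = 96.04 + 49 = 145.04

z_bar = -9.8000 + 7.0000i, z*z_bar = 145.04


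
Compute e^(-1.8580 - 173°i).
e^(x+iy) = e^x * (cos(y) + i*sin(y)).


e^-1.8580 = 0.1560
cos(-173°) = -0.9925
sin(-173°) = -0.1219
Real = 0.1560*(-0.9925) = -0.1548
Imag = 0.1560*(-0.1219) = -0.0190

-0.1548 - 0.0190i


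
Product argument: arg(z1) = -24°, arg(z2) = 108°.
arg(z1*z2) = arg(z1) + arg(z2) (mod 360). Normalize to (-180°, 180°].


arg(z1*z2) = -24° + 108° = 84°
Normalized to (-180°, 180°]: 84°

84°


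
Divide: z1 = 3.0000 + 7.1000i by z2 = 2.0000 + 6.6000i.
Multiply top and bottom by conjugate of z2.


Conjugate of z2 = 2.0000 - 6.6000i
Numerator: (3.0000 + 7.1000i)(2.0000 - 6.6000i) = 52.8600 - 5.6000i
Denominator: 2^2 + 6.6^2 = 47.56
Result = (52.8600 - 5.6000i)/47.56

1.1114 - 0.1177i


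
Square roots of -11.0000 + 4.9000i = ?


|z| = sqrt(121+24.01) = 12.0420
sqrt((|z|+a)/2) = sqrt((12.0420+(-11))/2) = sqrt(0.5210) = 0.7218
sqrt((|z|-a)/2) = sqrt((12.0420-(-11))/2) = sqrt(11.5210) = 3.3943

±(0.7218 + 3.3943i) i.e. 0.7218 + 3.3943i and -0.7218 - 3.3943i


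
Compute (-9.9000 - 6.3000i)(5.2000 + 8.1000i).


Real = -9.9*5.2 - (-6.3)*8.1 = -51.48 - (-51.03) = -0.45
Imag = -9.9*8.1 + 5.2*(-6.3) = -80.19 - (32.76) = -112.95

-0.4500 - 112.9500i


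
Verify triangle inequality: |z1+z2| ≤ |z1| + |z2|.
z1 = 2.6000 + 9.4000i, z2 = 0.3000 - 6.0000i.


|z1| = sqrt(2.6^2 + 9.4^2) = sqrt(95.12) = 9.7529
|z2| = sqrt(0.3^2 + (-6)^2) = sqrt(36.09) = 6.0075
z1+z2 = 2.9000 + 3.4000i
|z1+z2| = sqrt(19.97) = 4.4688
|z1|+|z2| = 9.7529 + 6.0075 = 15.7604

|z1+z2| = 4.4688 ≤ |z1|+|z2| = 15.7604 (verified)


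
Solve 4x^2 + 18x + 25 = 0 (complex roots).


disc = 18^2 - 4*4*25 = 324 - 400 = -76
sqrt(|disc|) = sqrt(76) = 8.7178
Real part = -18/(2*4) = -2.2500
Imag part = 8.7178/(2*4) = 1.0897

-2.2500 ± 1.0897i


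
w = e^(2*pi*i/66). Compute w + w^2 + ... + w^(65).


With w = e^(2*pi*i/66), all 66 of the 66th roots of unity w^0 = 1, w, ..., w^(65) sum to 0: 1 + w + ... + w^(65) = (1 - w^66)/(1 - w) = 0 since w^66 = 1, w ≠ 1.
Removing the root 1: w + w^2 + ... + w^(65) = 0 - 1 = -1

Sum = -1


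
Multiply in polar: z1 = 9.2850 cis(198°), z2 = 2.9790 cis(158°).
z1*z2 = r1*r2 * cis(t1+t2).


r = 9.2850 * 2.9790 = 27.6600
theta = 198° + 158° = 356° = 356° (mod 360)

27.6600 cis(356°)


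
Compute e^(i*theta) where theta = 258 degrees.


cos(258°) = -0.2079
sin(258°) = -0.9781

e^(i*258°) = -0.2079 - 0.9781i


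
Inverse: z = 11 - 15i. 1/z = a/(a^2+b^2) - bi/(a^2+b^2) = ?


|z|^2 = 121+225 = 346
1/z = (11 + 15i)/346

1/z = 0.0318 + 0.0434i


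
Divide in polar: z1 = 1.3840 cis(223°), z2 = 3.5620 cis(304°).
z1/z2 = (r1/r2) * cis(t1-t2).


r = 1.3840 / 3.5620 = 0.3885
theta = 223° - 304° = -81° = 279° (mod 360)

0.3885 cis(279°)


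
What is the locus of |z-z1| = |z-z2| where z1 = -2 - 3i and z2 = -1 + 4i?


Equal distances means the locus is the perpendicular bisector of z1 and z2.
Midpoint = ((-2+(-1))/2, (-3+4)/2) = (-1.5000, 0.5000)

Perpendicular bisector through (-1.5000, 0.5000)


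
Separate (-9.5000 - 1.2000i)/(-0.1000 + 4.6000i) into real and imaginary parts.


Multiply by conjugate: (-9.5000 - 1.2000i)(-0.1000 - 4.6000i) / ((-0.1)^2 + 4.6^2)
Numerator real = -9.5*(-0.1) - (1.2)*4.6 = -4.57
Numerator imag = -1.2*(-0.1) - (-9.5)*4.6 = 43.82
Denominator = 21.17
Re(z) = -4.57/21.17 = -0.2159
Im(z) = 43.82/21.17 = 2.0699

Re(z) = -0.2159, Im(z) = 2.0699


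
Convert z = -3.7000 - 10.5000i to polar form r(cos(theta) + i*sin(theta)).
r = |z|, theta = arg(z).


r = sqrt(13.69+110.25) = sqrt(123.94) = 11.1328
theta = atan2(-10.5, -3.7) = -109.4115 degrees

r = 11.1328, theta = -109.4115 degrees


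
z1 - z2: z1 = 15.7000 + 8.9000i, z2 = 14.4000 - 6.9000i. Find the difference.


Real: 15.7 - 14.4 = 1.3
Imag: 8.9 + 6.9 = 15.8

1.3000 + 15.8000i


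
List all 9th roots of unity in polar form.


The 9th roots of unity are cis(360k/9°) for k=0..8
Angle step = 360/9 = 40°
Primitive root: cis(40°)
Primitive root = 0.7660 + 0.6428i

9 roots at angles: 0°, 40°, 80°, 120°, 160°, 200°, 240°, 280°, 320°


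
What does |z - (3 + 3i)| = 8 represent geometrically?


|z - z0| = r is a circle with center z0 and radius r.
Center = (3, 3), radius = 8

Circle with center (3, 3) and radius 8


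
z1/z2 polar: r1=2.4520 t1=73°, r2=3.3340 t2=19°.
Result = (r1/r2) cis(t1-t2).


r = 2.4520 / 3.3340 = 0.7355
theta = 73° - 19° = 54° = 54° (mod 360)

0.7355 cis(54°)


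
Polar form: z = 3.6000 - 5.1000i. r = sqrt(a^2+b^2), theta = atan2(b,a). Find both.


r = sqrt(12.96+26.01) = sqrt(38.97) = 6.2426
theta = atan2(-5.1, 3.6) = -54.7824 degrees

r = 6.2426, theta = -54.7824 degrees


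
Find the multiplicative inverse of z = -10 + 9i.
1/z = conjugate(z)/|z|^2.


|z|^2 = 100+81 = 181
1/z = (-10 - 9i)/181

1/z = -0.0552 - 0.0497i


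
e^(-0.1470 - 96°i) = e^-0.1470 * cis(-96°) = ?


e^-0.1470 = 0.8633
cos(-96°) = -0.1045
sin(-96°) = -0.9945
Real = 0.8633*(-0.1045) = -0.0902
Imag = 0.8633*(-0.9945) = -0.8586

-0.0902 - 0.8586i


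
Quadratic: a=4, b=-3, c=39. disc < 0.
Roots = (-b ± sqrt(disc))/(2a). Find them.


disc = (-3)^2 - 4*4*39 = 9 - 624 = -615
sqrt(|disc|) = sqrt(615) = 24.7992
Real part = 3/(2*4) = 0.3750
Imag part = 24.7992/(2*4) = 3.0999

0.3750 ± 3.0999i


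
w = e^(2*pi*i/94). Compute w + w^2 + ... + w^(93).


With w = e^(2*pi*i/94), all 94 of the 94th roots of unity w^0 = 1, w, ..., w^(93) sum to 0: 1 + w + ... + w^(93) = (1 - w^94)/(1 - w) = 0 since w^94 = 1, w ≠ 1.
Removing the root 1: w + w^2 + ... + w^(93) = 0 - 1 = -1

Sum = -1


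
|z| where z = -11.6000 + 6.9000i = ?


|z| = sqrt((-11.6)^2 + 6.9^2) = sqrt(134.56 + 47.61) = sqrt(182.17) = 13.4970

|z| = 13.4970


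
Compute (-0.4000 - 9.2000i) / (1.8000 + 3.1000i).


Conjugate of z2 = 1.8000 - 3.1000i
Numerator: (-0.4000 - 9.2000i)(1.8000 - 3.1000i) = -29.2400 - 15.3200i
Denominator: 1.8^2 + 3.1^2 = 12.85
Result = (-29.2400 - 15.3200i)/12.85

-2.2755 - 1.1922i


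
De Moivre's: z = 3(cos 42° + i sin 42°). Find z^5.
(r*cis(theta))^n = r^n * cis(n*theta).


r^5 = 3^5 = 243
n*theta = 5*42° = 210° = 210° (mod 360)
a = 243*cos(210°) = -210.4442
b = 243*sin(210°) = -121.5000

243 cis(210°) = -210.4442 - 121.5000i


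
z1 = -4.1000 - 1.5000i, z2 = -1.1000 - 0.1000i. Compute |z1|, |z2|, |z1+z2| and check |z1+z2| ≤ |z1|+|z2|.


|z1| = sqrt((-4.1)^2 + (-1.5)^2) = sqrt(19.06) = 4.3658
|z2| = sqrt((-1.1)^2 + (-0.1)^2) = sqrt(1.22) = 1.1045
z1+z2 = -5.2000 - 1.6000i
|z1+z2| = sqrt(29.6) = 5.4406
|z1|+|z2| = 4.3658 + 1.1045 = 5.4703

|z1+z2| = 5.4406 ≤ |z1|+|z2| = 5.4703 (verified)


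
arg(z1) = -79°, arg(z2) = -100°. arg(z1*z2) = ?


arg(z1*z2) = -79° - 100° = -179°
Normalized to (-180°, 180°]: -179°

-179°


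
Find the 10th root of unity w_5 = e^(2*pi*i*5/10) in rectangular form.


Angle = 360*5/10 = 180°
a = cos(180°) = -1.0000
b = sin(180°) = 0

-1.0000 + 0i


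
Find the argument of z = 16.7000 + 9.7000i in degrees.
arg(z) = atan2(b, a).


Re = 16.7, Im = 9.7
arg = atan2(9.7, 16.7) = 30.1497 degrees

arg(z) = 30.1497 degrees


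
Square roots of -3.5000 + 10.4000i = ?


|z| = sqrt(12.25+108.16) = 10.9731
sqrt((|z|+a)/2) = sqrt((10.9731+(-3.5))/2) = sqrt(3.7366) = 1.9330
sqrt((|z|-a)/2) = sqrt((10.9731-(-3.5))/2) = sqrt(7.2366) = 2.6901

±(1.9330 + 2.6901i) i.e. 1.9330 + 2.6901i and -1.9330 - 2.6901i


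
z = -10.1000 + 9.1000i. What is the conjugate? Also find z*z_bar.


z_bar = -10.1000 - 9.1000i
z*z_bar = (-10.1)^2 + 9.1^2 = 102.01 + 82.81 = 184.82

z_bar = -10.1000 - 9.1000i, z*z_bar = 184.82


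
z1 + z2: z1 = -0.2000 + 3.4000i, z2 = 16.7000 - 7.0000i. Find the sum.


Real: -0.2 + 16.7 = 16.5
Imag: 3.4 - 7 = -3.6

16.5000 - 3.6000i


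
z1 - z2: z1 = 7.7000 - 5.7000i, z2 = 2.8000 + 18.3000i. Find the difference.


Real: 7.7 - 2.8 = 4.9
Imag: -5.7 - 18.3 = -24

4.9000 - 24.0000i


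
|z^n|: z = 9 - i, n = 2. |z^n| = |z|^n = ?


|z| = sqrt(81+1) = sqrt(82) = 9.0554
|z^2| = |z|^2 = (sqrt(82))^2 = 82

|z^2| = 82
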